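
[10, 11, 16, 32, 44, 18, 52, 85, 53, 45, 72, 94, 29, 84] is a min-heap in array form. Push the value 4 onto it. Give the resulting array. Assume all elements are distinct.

append 4 at index 14 → [10, 11, 16, 32, 44, 18, 52, 85, 53, 45, 72, 94, 29, 84, 4]
4 < parent 52 at index 6, swap → [10, 11, 16, 32, 44, 18, 4, 85, 53, 45, 72, 94, 29, 84, 52]
4 < parent 16 at index 2, swap → [10, 11, 4, 32, 44, 18, 16, 85, 53, 45, 72, 94, 29, 84, 52]
4 < parent 10 at index 0, swap → [4, 11, 10, 32, 44, 18, 16, 85, 53, 45, 72, 94, 29, 84, 52]

[4, 11, 10, 32, 44, 18, 16, 85, 53, 45, 72, 94, 29, 84, 52]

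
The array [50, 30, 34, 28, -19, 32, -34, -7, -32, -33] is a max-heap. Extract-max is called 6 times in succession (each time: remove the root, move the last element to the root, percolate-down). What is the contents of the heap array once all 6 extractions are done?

extract-max #1 returns 50:
  remove root 50; move last element -33 to root → [-33, 30, 34, 28, -19, 32, -34, -7, -32]
  -33 vs larger child 34 at index 2, swap → [34, 30, -33, 28, -19, 32, -34, -7, -32]
  -33 vs larger child 32 at index 5, swap → [34, 30, 32, 28, -19, -33, -34, -7, -32]
extract-max #2 returns 34:
  remove root 34; move last element -32 to root → [-32, 30, 32, 28, -19, -33, -34, -7]
  -32 vs larger child 32 at index 2, swap → [32, 30, -32, 28, -19, -33, -34, -7]
extract-max #3 returns 32:
  remove root 32; move last element -7 to root → [-7, 30, -32, 28, -19, -33, -34]
  -7 vs larger child 30 at index 1, swap → [30, -7, -32, 28, -19, -33, -34]
  -7 vs larger child 28 at index 3, swap → [30, 28, -32, -7, -19, -33, -34]
extract-max #4 returns 30:
  remove root 30; move last element -34 to root → [-34, 28, -32, -7, -19, -33]
  -34 vs larger child 28 at index 1, swap → [28, -34, -32, -7, -19, -33]
  -34 vs larger child -7 at index 3, swap → [28, -7, -32, -34, -19, -33]
extract-max #5 returns 28:
  remove root 28; move last element -33 to root → [-33, -7, -32, -34, -19]
  -33 vs larger child -7 at index 1, swap → [-7, -33, -32, -34, -19]
  -33 vs larger child -19 at index 4, swap → [-7, -19, -32, -34, -33]
extract-max #6 returns -7:
  remove root -7; move last element -33 to root → [-33, -19, -32, -34]
  -33 vs larger child -19 at index 1, swap → [-19, -33, -32, -34]

[-19, -33, -32, -34]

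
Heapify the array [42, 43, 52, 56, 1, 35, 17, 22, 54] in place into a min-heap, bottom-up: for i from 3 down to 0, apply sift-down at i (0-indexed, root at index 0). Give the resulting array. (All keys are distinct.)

[1, 22, 17, 42, 43, 35, 52, 56, 54]

sift down from index 3:
  56 vs smaller child 22 at index 7, swap → [42, 43, 52, 22, 1, 35, 17, 56, 54]
sift down from index 2:
  52 vs smaller child 17 at index 6, swap → [42, 43, 17, 22, 1, 35, 52, 56, 54]
sift down from index 1:
  43 vs smaller child 1 at index 4, swap → [42, 1, 17, 22, 43, 35, 52, 56, 54]
sift down from index 0:
  42 vs smaller child 1 at index 1, swap → [1, 42, 17, 22, 43, 35, 52, 56, 54]
  42 vs smaller child 22 at index 3, swap → [1, 22, 17, 42, 43, 35, 52, 56, 54]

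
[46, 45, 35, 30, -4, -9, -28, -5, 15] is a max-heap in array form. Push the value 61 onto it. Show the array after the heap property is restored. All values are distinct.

[61, 46, 35, 30, 45, -9, -28, -5, 15, -4]

append 61 at index 9 → [46, 45, 35, 30, -4, -9, -28, -5, 15, 61]
61 > parent -4 at index 4, swap → [46, 45, 35, 30, 61, -9, -28, -5, 15, -4]
61 > parent 45 at index 1, swap → [46, 61, 35, 30, 45, -9, -28, -5, 15, -4]
61 > parent 46 at index 0, swap → [61, 46, 35, 30, 45, -9, -28, -5, 15, -4]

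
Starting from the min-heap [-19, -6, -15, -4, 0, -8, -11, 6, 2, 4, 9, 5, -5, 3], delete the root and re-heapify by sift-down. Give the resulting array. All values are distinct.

remove root -19; move last element 3 to root → [3, -6, -15, -4, 0, -8, -11, 6, 2, 4, 9, 5, -5]
3 vs smaller child -15 at index 2, swap → [-15, -6, 3, -4, 0, -8, -11, 6, 2, 4, 9, 5, -5]
3 vs smaller child -11 at index 6, swap → [-15, -6, -11, -4, 0, -8, 3, 6, 2, 4, 9, 5, -5]

[-15, -6, -11, -4, 0, -8, 3, 6, 2, 4, 9, 5, -5]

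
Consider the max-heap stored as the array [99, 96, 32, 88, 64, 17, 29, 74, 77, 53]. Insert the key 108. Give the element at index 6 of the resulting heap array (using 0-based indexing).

append 108 at index 10 → [99, 96, 32, 88, 64, 17, 29, 74, 77, 53, 108]
108 > parent 64 at index 4, swap → [99, 96, 32, 88, 108, 17, 29, 74, 77, 53, 64]
108 > parent 96 at index 1, swap → [99, 108, 32, 88, 96, 17, 29, 74, 77, 53, 64]
108 > parent 99 at index 0, swap → [108, 99, 32, 88, 96, 17, 29, 74, 77, 53, 64]
resulting array: [108, 99, 32, 88, 96, 17, 29, 74, 77, 53, 64]

29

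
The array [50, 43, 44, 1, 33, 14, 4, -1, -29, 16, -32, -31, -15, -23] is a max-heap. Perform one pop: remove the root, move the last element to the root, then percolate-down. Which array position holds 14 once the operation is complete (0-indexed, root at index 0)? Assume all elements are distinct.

remove root 50; move last element -23 to root → [-23, 43, 44, 1, 33, 14, 4, -1, -29, 16, -32, -31, -15]
-23 vs larger child 44 at index 2, swap → [44, 43, -23, 1, 33, 14, 4, -1, -29, 16, -32, -31, -15]
-23 vs larger child 14 at index 5, swap → [44, 43, 14, 1, 33, -23, 4, -1, -29, 16, -32, -31, -15]
-23 vs larger child -15 at index 12, swap → [44, 43, 14, 1, 33, -15, 4, -1, -29, 16, -32, -31, -23]
resulting array: [44, 43, 14, 1, 33, -15, 4, -1, -29, 16, -32, -31, -23]

2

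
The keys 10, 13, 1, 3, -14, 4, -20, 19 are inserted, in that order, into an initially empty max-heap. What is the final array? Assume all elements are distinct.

[19, 13, 4, 10, -14, 1, -20, 3]

Insert 10:
  append 10 at index 0 → [10] (no swap needed)
Insert 13:
  append 13 at index 1 → [10, 13]
  13 > parent 10 at index 0, swap → [13, 10]
Insert 1:
  append 1 at index 2 → [13, 10, 1] (no swap needed)
Insert 3:
  append 3 at index 3 → [13, 10, 1, 3] (no swap needed)
Insert -14:
  append -14 at index 4 → [13, 10, 1, 3, -14] (no swap needed)
Insert 4:
  append 4 at index 5 → [13, 10, 1, 3, -14, 4]
  4 > parent 1 at index 2, swap → [13, 10, 4, 3, -14, 1]
Insert -20:
  append -20 at index 6 → [13, 10, 4, 3, -14, 1, -20] (no swap needed)
Insert 19:
  append 19 at index 7 → [13, 10, 4, 3, -14, 1, -20, 19]
  19 > parent 3 at index 3, swap → [13, 10, 4, 19, -14, 1, -20, 3]
  19 > parent 10 at index 1, swap → [13, 19, 4, 10, -14, 1, -20, 3]
  19 > parent 13 at index 0, swap → [19, 13, 4, 10, -14, 1, -20, 3]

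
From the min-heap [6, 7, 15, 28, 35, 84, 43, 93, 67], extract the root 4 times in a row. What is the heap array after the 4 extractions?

[35, 67, 43, 84, 93]

extract-min #1 returns 6:
  remove root 6; move last element 67 to root → [67, 7, 15, 28, 35, 84, 43, 93]
  67 vs smaller child 7 at index 1, swap → [7, 67, 15, 28, 35, 84, 43, 93]
  67 vs smaller child 28 at index 3, swap → [7, 28, 15, 67, 35, 84, 43, 93]
extract-min #2 returns 7:
  remove root 7; move last element 93 to root → [93, 28, 15, 67, 35, 84, 43]
  93 vs smaller child 15 at index 2, swap → [15, 28, 93, 67, 35, 84, 43]
  93 vs smaller child 43 at index 6, swap → [15, 28, 43, 67, 35, 84, 93]
extract-min #3 returns 15:
  remove root 15; move last element 93 to root → [93, 28, 43, 67, 35, 84]
  93 vs smaller child 28 at index 1, swap → [28, 93, 43, 67, 35, 84]
  93 vs smaller child 35 at index 4, swap → [28, 35, 43, 67, 93, 84]
extract-min #4 returns 28:
  remove root 28; move last element 84 to root → [84, 35, 43, 67, 93]
  84 vs smaller child 35 at index 1, swap → [35, 84, 43, 67, 93]
  84 vs smaller child 67 at index 3, swap → [35, 67, 43, 84, 93]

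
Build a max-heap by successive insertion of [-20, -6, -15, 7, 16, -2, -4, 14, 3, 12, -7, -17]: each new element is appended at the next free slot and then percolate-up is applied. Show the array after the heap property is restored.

Insert -20:
  append -20 at index 0 → [-20] (no swap needed)
Insert -6:
  append -6 at index 1 → [-20, -6]
  -6 > parent -20 at index 0, swap → [-6, -20]
Insert -15:
  append -15 at index 2 → [-6, -20, -15] (no swap needed)
Insert 7:
  append 7 at index 3 → [-6, -20, -15, 7]
  7 > parent -20 at index 1, swap → [-6, 7, -15, -20]
  7 > parent -6 at index 0, swap → [7, -6, -15, -20]
Insert 16:
  append 16 at index 4 → [7, -6, -15, -20, 16]
  16 > parent -6 at index 1, swap → [7, 16, -15, -20, -6]
  16 > parent 7 at index 0, swap → [16, 7, -15, -20, -6]
Insert -2:
  append -2 at index 5 → [16, 7, -15, -20, -6, -2]
  -2 > parent -15 at index 2, swap → [16, 7, -2, -20, -6, -15]
Insert -4:
  append -4 at index 6 → [16, 7, -2, -20, -6, -15, -4] (no swap needed)
Insert 14:
  append 14 at index 7 → [16, 7, -2, -20, -6, -15, -4, 14]
  14 > parent -20 at index 3, swap → [16, 7, -2, 14, -6, -15, -4, -20]
  14 > parent 7 at index 1, swap → [16, 14, -2, 7, -6, -15, -4, -20]
Insert 3:
  append 3 at index 8 → [16, 14, -2, 7, -6, -15, -4, -20, 3] (no swap needed)
Insert 12:
  append 12 at index 9 → [16, 14, -2, 7, -6, -15, -4, -20, 3, 12]
  12 > parent -6 at index 4, swap → [16, 14, -2, 7, 12, -15, -4, -20, 3, -6]
Insert -7:
  append -7 at index 10 → [16, 14, -2, 7, 12, -15, -4, -20, 3, -6, -7] (no swap needed)
Insert -17:
  append -17 at index 11 → [16, 14, -2, 7, 12, -15, -4, -20, 3, -6, -7, -17] (no swap needed)

[16, 14, -2, 7, 12, -15, -4, -20, 3, -6, -7, -17]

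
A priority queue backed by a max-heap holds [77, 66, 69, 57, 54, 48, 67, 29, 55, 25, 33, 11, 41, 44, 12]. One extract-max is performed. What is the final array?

[69, 66, 67, 57, 54, 48, 44, 29, 55, 25, 33, 11, 41, 12]

remove root 77; move last element 12 to root → [12, 66, 69, 57, 54, 48, 67, 29, 55, 25, 33, 11, 41, 44]
12 vs larger child 69 at index 2, swap → [69, 66, 12, 57, 54, 48, 67, 29, 55, 25, 33, 11, 41, 44]
12 vs larger child 67 at index 6, swap → [69, 66, 67, 57, 54, 48, 12, 29, 55, 25, 33, 11, 41, 44]
12 vs only child 44 at index 13, swap → [69, 66, 67, 57, 54, 48, 44, 29, 55, 25, 33, 11, 41, 12]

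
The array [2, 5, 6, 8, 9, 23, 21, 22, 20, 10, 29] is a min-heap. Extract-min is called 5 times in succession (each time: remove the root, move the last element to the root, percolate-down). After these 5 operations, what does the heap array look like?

extract-min #1 returns 2:
  remove root 2; move last element 29 to root → [29, 5, 6, 8, 9, 23, 21, 22, 20, 10]
  29 vs smaller child 5 at index 1, swap → [5, 29, 6, 8, 9, 23, 21, 22, 20, 10]
  29 vs smaller child 8 at index 3, swap → [5, 8, 6, 29, 9, 23, 21, 22, 20, 10]
  29 vs smaller child 20 at index 8, swap → [5, 8, 6, 20, 9, 23, 21, 22, 29, 10]
extract-min #2 returns 5:
  remove root 5; move last element 10 to root → [10, 8, 6, 20, 9, 23, 21, 22, 29]
  10 vs smaller child 6 at index 2, swap → [6, 8, 10, 20, 9, 23, 21, 22, 29]
extract-min #3 returns 6:
  remove root 6; move last element 29 to root → [29, 8, 10, 20, 9, 23, 21, 22]
  29 vs smaller child 8 at index 1, swap → [8, 29, 10, 20, 9, 23, 21, 22]
  29 vs smaller child 9 at index 4, swap → [8, 9, 10, 20, 29, 23, 21, 22]
extract-min #4 returns 8:
  remove root 8; move last element 22 to root → [22, 9, 10, 20, 29, 23, 21]
  22 vs smaller child 9 at index 1, swap → [9, 22, 10, 20, 29, 23, 21]
  22 vs smaller child 20 at index 3, swap → [9, 20, 10, 22, 29, 23, 21]
extract-min #5 returns 9:
  remove root 9; move last element 21 to root → [21, 20, 10, 22, 29, 23]
  21 vs smaller child 10 at index 2, swap → [10, 20, 21, 22, 29, 23]

[10, 20, 21, 22, 29, 23]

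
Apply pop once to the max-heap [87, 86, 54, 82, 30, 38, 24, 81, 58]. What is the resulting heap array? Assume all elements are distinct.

[86, 82, 54, 81, 30, 38, 24, 58]

remove root 87; move last element 58 to root → [58, 86, 54, 82, 30, 38, 24, 81]
58 vs larger child 86 at index 1, swap → [86, 58, 54, 82, 30, 38, 24, 81]
58 vs larger child 82 at index 3, swap → [86, 82, 54, 58, 30, 38, 24, 81]
58 vs only child 81 at index 7, swap → [86, 82, 54, 81, 30, 38, 24, 58]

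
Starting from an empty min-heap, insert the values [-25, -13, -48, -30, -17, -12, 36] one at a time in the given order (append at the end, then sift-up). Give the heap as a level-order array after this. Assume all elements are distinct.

Insert -25:
  append -25 at index 0 → [-25] (no swap needed)
Insert -13:
  append -13 at index 1 → [-25, -13] (no swap needed)
Insert -48:
  append -48 at index 2 → [-25, -13, -48]
  -48 < parent -25 at index 0, swap → [-48, -13, -25]
Insert -30:
  append -30 at index 3 → [-48, -13, -25, -30]
  -30 < parent -13 at index 1, swap → [-48, -30, -25, -13]
Insert -17:
  append -17 at index 4 → [-48, -30, -25, -13, -17] (no swap needed)
Insert -12:
  append -12 at index 5 → [-48, -30, -25, -13, -17, -12] (no swap needed)
Insert 36:
  append 36 at index 6 → [-48, -30, -25, -13, -17, -12, 36] (no swap needed)

[-48, -30, -25, -13, -17, -12, 36]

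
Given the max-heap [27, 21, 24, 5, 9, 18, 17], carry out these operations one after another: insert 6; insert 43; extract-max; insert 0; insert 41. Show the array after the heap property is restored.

[41, 27, 24, 6, 21, 18, 17, 5, 0, 9]

insert 6:
  append 6 at index 7 → [27, 21, 24, 5, 9, 18, 17, 6]
  6 > parent 5 at index 3, swap → [27, 21, 24, 6, 9, 18, 17, 5]
insert 43:
  append 43 at index 8 → [27, 21, 24, 6, 9, 18, 17, 5, 43]
  43 > parent 6 at index 3, swap → [27, 21, 24, 43, 9, 18, 17, 5, 6]
  43 > parent 21 at index 1, swap → [27, 43, 24, 21, 9, 18, 17, 5, 6]
  43 > parent 27 at index 0, swap → [43, 27, 24, 21, 9, 18, 17, 5, 6]
extract-max → returns 43:
  remove root 43; move last element 6 to root → [6, 27, 24, 21, 9, 18, 17, 5]
  6 vs larger child 27 at index 1, swap → [27, 6, 24, 21, 9, 18, 17, 5]
  6 vs larger child 21 at index 3, swap → [27, 21, 24, 6, 9, 18, 17, 5]
insert 0:
  append 0 at index 8 → [27, 21, 24, 6, 9, 18, 17, 5, 0] (no swap needed)
insert 41:
  append 41 at index 9 → [27, 21, 24, 6, 9, 18, 17, 5, 0, 41]
  41 > parent 9 at index 4, swap → [27, 21, 24, 6, 41, 18, 17, 5, 0, 9]
  41 > parent 21 at index 1, swap → [27, 41, 24, 6, 21, 18, 17, 5, 0, 9]
  41 > parent 27 at index 0, swap → [41, 27, 24, 6, 21, 18, 17, 5, 0, 9]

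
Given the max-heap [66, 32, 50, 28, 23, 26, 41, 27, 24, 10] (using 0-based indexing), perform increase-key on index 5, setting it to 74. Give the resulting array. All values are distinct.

set index 5 from 26 to 74 → [66, 32, 50, 28, 23, 74, 41, 27, 24, 10]
74 > parent 50 at index 2, swap → [66, 32, 74, 28, 23, 50, 41, 27, 24, 10]
74 > parent 66 at index 0, swap → [74, 32, 66, 28, 23, 50, 41, 27, 24, 10]

[74, 32, 66, 28, 23, 50, 41, 27, 24, 10]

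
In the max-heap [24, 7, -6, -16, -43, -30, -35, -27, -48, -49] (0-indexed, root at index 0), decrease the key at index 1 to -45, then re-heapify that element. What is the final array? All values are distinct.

[24, -16, -6, -27, -43, -30, -35, -45, -48, -49]

set index 1 from 7 to -45 → [24, -45, -6, -16, -43, -30, -35, -27, -48, -49]
-45 vs larger child -16 at index 3, swap → [24, -16, -6, -45, -43, -30, -35, -27, -48, -49]
-45 vs larger child -27 at index 7, swap → [24, -16, -6, -27, -43, -30, -35, -45, -48, -49]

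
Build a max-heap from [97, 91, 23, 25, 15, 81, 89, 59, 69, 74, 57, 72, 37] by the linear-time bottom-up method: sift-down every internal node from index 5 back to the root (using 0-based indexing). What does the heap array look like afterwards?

[97, 91, 89, 69, 74, 81, 23, 59, 25, 15, 57, 72, 37]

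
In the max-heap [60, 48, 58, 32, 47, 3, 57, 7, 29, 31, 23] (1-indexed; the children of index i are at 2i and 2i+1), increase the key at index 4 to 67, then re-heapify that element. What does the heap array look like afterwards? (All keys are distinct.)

set index 4 from 32 to 67 → [60, 48, 58, 67, 47, 3, 57, 7, 29, 31, 23]
67 > parent 48 at index 2, swap → [60, 67, 58, 48, 47, 3, 57, 7, 29, 31, 23]
67 > parent 60 at index 1, swap → [67, 60, 58, 48, 47, 3, 57, 7, 29, 31, 23]

[67, 60, 58, 48, 47, 3, 57, 7, 29, 31, 23]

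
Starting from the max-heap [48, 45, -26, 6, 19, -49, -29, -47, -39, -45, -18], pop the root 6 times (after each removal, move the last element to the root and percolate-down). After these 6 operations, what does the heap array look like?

[-29, -39, -49, -47, -45]

extract-max #1 returns 48:
  remove root 48; move last element -18 to root → [-18, 45, -26, 6, 19, -49, -29, -47, -39, -45]
  -18 vs larger child 45 at index 1, swap → [45, -18, -26, 6, 19, -49, -29, -47, -39, -45]
  -18 vs larger child 19 at index 4, swap → [45, 19, -26, 6, -18, -49, -29, -47, -39, -45]
extract-max #2 returns 45:
  remove root 45; move last element -45 to root → [-45, 19, -26, 6, -18, -49, -29, -47, -39]
  -45 vs larger child 19 at index 1, swap → [19, -45, -26, 6, -18, -49, -29, -47, -39]
  -45 vs larger child 6 at index 3, swap → [19, 6, -26, -45, -18, -49, -29, -47, -39]
  -45 vs larger child -39 at index 8, swap → [19, 6, -26, -39, -18, -49, -29, -47, -45]
extract-max #3 returns 19:
  remove root 19; move last element -45 to root → [-45, 6, -26, -39, -18, -49, -29, -47]
  -45 vs larger child 6 at index 1, swap → [6, -45, -26, -39, -18, -49, -29, -47]
  -45 vs larger child -18 at index 4, swap → [6, -18, -26, -39, -45, -49, -29, -47]
extract-max #4 returns 6:
  remove root 6; move last element -47 to root → [-47, -18, -26, -39, -45, -49, -29]
  -47 vs larger child -18 at index 1, swap → [-18, -47, -26, -39, -45, -49, -29]
  -47 vs larger child -39 at index 3, swap → [-18, -39, -26, -47, -45, -49, -29]
extract-max #5 returns -18:
  remove root -18; move last element -29 to root → [-29, -39, -26, -47, -45, -49]
  -29 vs larger child -26 at index 2, swap → [-26, -39, -29, -47, -45, -49]
extract-max #6 returns -26:
  remove root -26; move last element -49 to root → [-49, -39, -29, -47, -45]
  -49 vs larger child -29 at index 2, swap → [-29, -39, -49, -47, -45]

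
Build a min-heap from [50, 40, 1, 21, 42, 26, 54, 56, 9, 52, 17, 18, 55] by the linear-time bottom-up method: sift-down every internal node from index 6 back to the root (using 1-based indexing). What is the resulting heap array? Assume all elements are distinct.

[1, 9, 18, 21, 17, 26, 54, 56, 40, 52, 42, 50, 55]

sift down from index 6:
  26 vs smaller child 18 at index 12, swap → [50, 40, 1, 21, 42, 18, 54, 56, 9, 52, 17, 26, 55]
sift down from index 5:
  42 vs smaller child 17 at index 11, swap → [50, 40, 1, 21, 17, 18, 54, 56, 9, 52, 42, 26, 55]
sift down from index 4:
  21 vs smaller child 9 at index 9, swap → [50, 40, 1, 9, 17, 18, 54, 56, 21, 52, 42, 26, 55]
sift down from index 3: already satisfies heap property
sift down from index 2:
  40 vs smaller child 9 at index 4, swap → [50, 9, 1, 40, 17, 18, 54, 56, 21, 52, 42, 26, 55]
  40 vs smaller child 21 at index 9, swap → [50, 9, 1, 21, 17, 18, 54, 56, 40, 52, 42, 26, 55]
sift down from index 1:
  50 vs smaller child 1 at index 3, swap → [1, 9, 50, 21, 17, 18, 54, 56, 40, 52, 42, 26, 55]
  50 vs smaller child 18 at index 6, swap → [1, 9, 18, 21, 17, 50, 54, 56, 40, 52, 42, 26, 55]
  50 vs smaller child 26 at index 12, swap → [1, 9, 18, 21, 17, 26, 54, 56, 40, 52, 42, 50, 55]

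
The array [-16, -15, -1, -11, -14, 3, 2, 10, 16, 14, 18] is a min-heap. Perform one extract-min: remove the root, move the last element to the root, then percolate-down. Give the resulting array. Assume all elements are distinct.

remove root -16; move last element 18 to root → [18, -15, -1, -11, -14, 3, 2, 10, 16, 14]
18 vs smaller child -15 at index 1, swap → [-15, 18, -1, -11, -14, 3, 2, 10, 16, 14]
18 vs smaller child -14 at index 4, swap → [-15, -14, -1, -11, 18, 3, 2, 10, 16, 14]
18 vs only child 14 at index 9, swap → [-15, -14, -1, -11, 14, 3, 2, 10, 16, 18]

[-15, -14, -1, -11, 14, 3, 2, 10, 16, 18]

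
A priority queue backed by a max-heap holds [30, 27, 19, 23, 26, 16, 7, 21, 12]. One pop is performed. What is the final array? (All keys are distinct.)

[27, 26, 19, 23, 12, 16, 7, 21]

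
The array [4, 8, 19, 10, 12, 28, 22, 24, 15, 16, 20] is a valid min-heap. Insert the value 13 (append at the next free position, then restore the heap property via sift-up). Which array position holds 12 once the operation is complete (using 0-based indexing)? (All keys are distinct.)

append 13 at index 11 → [4, 8, 19, 10, 12, 28, 22, 24, 15, 16, 20, 13]
13 < parent 28 at index 5, swap → [4, 8, 19, 10, 12, 13, 22, 24, 15, 16, 20, 28]
13 < parent 19 at index 2, swap → [4, 8, 13, 10, 12, 19, 22, 24, 15, 16, 20, 28]
resulting array: [4, 8, 13, 10, 12, 19, 22, 24, 15, 16, 20, 28]

4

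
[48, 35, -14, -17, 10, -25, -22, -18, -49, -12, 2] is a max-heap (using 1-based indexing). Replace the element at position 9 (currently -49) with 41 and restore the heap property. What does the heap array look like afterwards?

set index 9 from -49 to 41 → [48, 35, -14, -17, 10, -25, -22, -18, 41, -12, 2]
41 > parent -17 at index 4, swap → [48, 35, -14, 41, 10, -25, -22, -18, -17, -12, 2]
41 > parent 35 at index 2, swap → [48, 41, -14, 35, 10, -25, -22, -18, -17, -12, 2]

[48, 41, -14, 35, 10, -25, -22, -18, -17, -12, 2]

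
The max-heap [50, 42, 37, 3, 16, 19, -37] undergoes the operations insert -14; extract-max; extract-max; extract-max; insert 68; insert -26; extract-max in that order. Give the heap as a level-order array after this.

insert -14:
  append -14 at index 7 → [50, 42, 37, 3, 16, 19, -37, -14] (no swap needed)
extract-max → returns 50:
  remove root 50; move last element -14 to root → [-14, 42, 37, 3, 16, 19, -37]
  -14 vs larger child 42 at index 1, swap → [42, -14, 37, 3, 16, 19, -37]
  -14 vs larger child 16 at index 4, swap → [42, 16, 37, 3, -14, 19, -37]
extract-max → returns 42:
  remove root 42; move last element -37 to root → [-37, 16, 37, 3, -14, 19]
  -37 vs larger child 37 at index 2, swap → [37, 16, -37, 3, -14, 19]
  -37 vs only child 19 at index 5, swap → [37, 16, 19, 3, -14, -37]
extract-max → returns 37:
  remove root 37; move last element -37 to root → [-37, 16, 19, 3, -14]
  -37 vs larger child 19 at index 2, swap → [19, 16, -37, 3, -14]
insert 68:
  append 68 at index 5 → [19, 16, -37, 3, -14, 68]
  68 > parent -37 at index 2, swap → [19, 16, 68, 3, -14, -37]
  68 > parent 19 at index 0, swap → [68, 16, 19, 3, -14, -37]
insert -26:
  append -26 at index 6 → [68, 16, 19, 3, -14, -37, -26] (no swap needed)
extract-max → returns 68:
  remove root 68; move last element -26 to root → [-26, 16, 19, 3, -14, -37]
  -26 vs larger child 19 at index 2, swap → [19, 16, -26, 3, -14, -37]

[19, 16, -26, 3, -14, -37]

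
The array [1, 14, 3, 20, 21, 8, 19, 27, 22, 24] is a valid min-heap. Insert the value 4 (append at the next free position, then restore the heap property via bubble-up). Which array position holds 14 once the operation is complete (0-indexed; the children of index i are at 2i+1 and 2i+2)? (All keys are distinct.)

4

append 4 at index 10 → [1, 14, 3, 20, 21, 8, 19, 27, 22, 24, 4]
4 < parent 21 at index 4, swap → [1, 14, 3, 20, 4, 8, 19, 27, 22, 24, 21]
4 < parent 14 at index 1, swap → [1, 4, 3, 20, 14, 8, 19, 27, 22, 24, 21]
resulting array: [1, 4, 3, 20, 14, 8, 19, 27, 22, 24, 21]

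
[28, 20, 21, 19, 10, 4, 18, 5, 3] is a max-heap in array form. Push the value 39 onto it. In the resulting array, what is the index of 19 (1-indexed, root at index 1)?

append 39 at index 10 → [28, 20, 21, 19, 10, 4, 18, 5, 3, 39]
39 > parent 10 at index 5, swap → [28, 20, 21, 19, 39, 4, 18, 5, 3, 10]
39 > parent 20 at index 2, swap → [28, 39, 21, 19, 20, 4, 18, 5, 3, 10]
39 > parent 28 at index 1, swap → [39, 28, 21, 19, 20, 4, 18, 5, 3, 10]
resulting array: [39, 28, 21, 19, 20, 4, 18, 5, 3, 10]

4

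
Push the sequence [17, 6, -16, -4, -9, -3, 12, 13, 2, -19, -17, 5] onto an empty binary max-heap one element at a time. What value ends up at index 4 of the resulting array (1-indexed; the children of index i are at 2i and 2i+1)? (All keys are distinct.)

Insert 17:
  append 17 at index 1 → [17] (no swap needed)
Insert 6:
  append 6 at index 2 → [17, 6] (no swap needed)
Insert -16:
  append -16 at index 3 → [17, 6, -16] (no swap needed)
Insert -4:
  append -4 at index 4 → [17, 6, -16, -4] (no swap needed)
Insert -9:
  append -9 at index 5 → [17, 6, -16, -4, -9] (no swap needed)
Insert -3:
  append -3 at index 6 → [17, 6, -16, -4, -9, -3]
  -3 > parent -16 at index 3, swap → [17, 6, -3, -4, -9, -16]
Insert 12:
  append 12 at index 7 → [17, 6, -3, -4, -9, -16, 12]
  12 > parent -3 at index 3, swap → [17, 6, 12, -4, -9, -16, -3]
Insert 13:
  append 13 at index 8 → [17, 6, 12, -4, -9, -16, -3, 13]
  13 > parent -4 at index 4, swap → [17, 6, 12, 13, -9, -16, -3, -4]
  13 > parent 6 at index 2, swap → [17, 13, 12, 6, -9, -16, -3, -4]
Insert 2:
  append 2 at index 9 → [17, 13, 12, 6, -9, -16, -3, -4, 2] (no swap needed)
Insert -19:
  append -19 at index 10 → [17, 13, 12, 6, -9, -16, -3, -4, 2, -19] (no swap needed)
Insert -17:
  append -17 at index 11 → [17, 13, 12, 6, -9, -16, -3, -4, 2, -19, -17] (no swap needed)
Insert 5:
  append 5 at index 12 → [17, 13, 12, 6, -9, -16, -3, -4, 2, -19, -17, 5]
  5 > parent -16 at index 6, swap → [17, 13, 12, 6, -9, 5, -3, -4, 2, -19, -17, -16]
resulting array: [17, 13, 12, 6, -9, 5, -3, -4, 2, -19, -17, -16]

6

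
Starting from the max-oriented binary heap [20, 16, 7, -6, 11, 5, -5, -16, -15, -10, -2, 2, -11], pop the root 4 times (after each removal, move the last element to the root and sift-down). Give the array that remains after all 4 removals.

[5, 2, -5, -6, -2, -11, -10, -16, -15]

extract-max #1 returns 20:
  remove root 20; move last element -11 to root → [-11, 16, 7, -6, 11, 5, -5, -16, -15, -10, -2, 2]
  -11 vs larger child 16 at index 1, swap → [16, -11, 7, -6, 11, 5, -5, -16, -15, -10, -2, 2]
  -11 vs larger child 11 at index 4, swap → [16, 11, 7, -6, -11, 5, -5, -16, -15, -10, -2, 2]
  -11 vs larger child -2 at index 10, swap → [16, 11, 7, -6, -2, 5, -5, -16, -15, -10, -11, 2]
extract-max #2 returns 16:
  remove root 16; move last element 2 to root → [2, 11, 7, -6, -2, 5, -5, -16, -15, -10, -11]
  2 vs larger child 11 at index 1, swap → [11, 2, 7, -6, -2, 5, -5, -16, -15, -10, -11]
extract-max #3 returns 11:
  remove root 11; move last element -11 to root → [-11, 2, 7, -6, -2, 5, -5, -16, -15, -10]
  -11 vs larger child 7 at index 2, swap → [7, 2, -11, -6, -2, 5, -5, -16, -15, -10]
  -11 vs larger child 5 at index 5, swap → [7, 2, 5, -6, -2, -11, -5, -16, -15, -10]
extract-max #4 returns 7:
  remove root 7; move last element -10 to root → [-10, 2, 5, -6, -2, -11, -5, -16, -15]
  -10 vs larger child 5 at index 2, swap → [5, 2, -10, -6, -2, -11, -5, -16, -15]
  -10 vs larger child -5 at index 6, swap → [5, 2, -5, -6, -2, -11, -10, -16, -15]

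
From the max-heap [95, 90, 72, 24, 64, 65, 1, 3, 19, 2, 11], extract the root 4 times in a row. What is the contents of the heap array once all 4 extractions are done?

extract-max #1 returns 95:
  remove root 95; move last element 11 to root → [11, 90, 72, 24, 64, 65, 1, 3, 19, 2]
  11 vs larger child 90 at index 1, swap → [90, 11, 72, 24, 64, 65, 1, 3, 19, 2]
  11 vs larger child 64 at index 4, swap → [90, 64, 72, 24, 11, 65, 1, 3, 19, 2]
extract-max #2 returns 90:
  remove root 90; move last element 2 to root → [2, 64, 72, 24, 11, 65, 1, 3, 19]
  2 vs larger child 72 at index 2, swap → [72, 64, 2, 24, 11, 65, 1, 3, 19]
  2 vs larger child 65 at index 5, swap → [72, 64, 65, 24, 11, 2, 1, 3, 19]
extract-max #3 returns 72:
  remove root 72; move last element 19 to root → [19, 64, 65, 24, 11, 2, 1, 3]
  19 vs larger child 65 at index 2, swap → [65, 64, 19, 24, 11, 2, 1, 3]
extract-max #4 returns 65:
  remove root 65; move last element 3 to root → [3, 64, 19, 24, 11, 2, 1]
  3 vs larger child 64 at index 1, swap → [64, 3, 19, 24, 11, 2, 1]
  3 vs larger child 24 at index 3, swap → [64, 24, 19, 3, 11, 2, 1]

[64, 24, 19, 3, 11, 2, 1]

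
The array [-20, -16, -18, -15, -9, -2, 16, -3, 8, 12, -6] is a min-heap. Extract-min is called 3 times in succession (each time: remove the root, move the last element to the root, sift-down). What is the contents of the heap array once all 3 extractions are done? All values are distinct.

[-15, -9, -6, -3, 8, -2, 16, 12]

extract-min #1 returns -20:
  remove root -20; move last element -6 to root → [-6, -16, -18, -15, -9, -2, 16, -3, 8, 12]
  -6 vs smaller child -18 at index 2, swap → [-18, -16, -6, -15, -9, -2, 16, -3, 8, 12]
extract-min #2 returns -18:
  remove root -18; move last element 12 to root → [12, -16, -6, -15, -9, -2, 16, -3, 8]
  12 vs smaller child -16 at index 1, swap → [-16, 12, -6, -15, -9, -2, 16, -3, 8]
  12 vs smaller child -15 at index 3, swap → [-16, -15, -6, 12, -9, -2, 16, -3, 8]
  12 vs smaller child -3 at index 7, swap → [-16, -15, -6, -3, -9, -2, 16, 12, 8]
extract-min #3 returns -16:
  remove root -16; move last element 8 to root → [8, -15, -6, -3, -9, -2, 16, 12]
  8 vs smaller child -15 at index 1, swap → [-15, 8, -6, -3, -9, -2, 16, 12]
  8 vs smaller child -9 at index 4, swap → [-15, -9, -6, -3, 8, -2, 16, 12]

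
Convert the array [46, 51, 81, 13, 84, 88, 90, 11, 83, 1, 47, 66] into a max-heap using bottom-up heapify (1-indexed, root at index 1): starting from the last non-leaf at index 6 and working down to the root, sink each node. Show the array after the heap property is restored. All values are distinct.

sift down from index 6: already satisfies heap property
sift down from index 5: already satisfies heap property
sift down from index 4:
  13 vs larger child 83 at index 9, swap → [46, 51, 81, 83, 84, 88, 90, 11, 13, 1, 47, 66]
sift down from index 3:
  81 vs larger child 90 at index 7, swap → [46, 51, 90, 83, 84, 88, 81, 11, 13, 1, 47, 66]
sift down from index 2:
  51 vs larger child 84 at index 5, swap → [46, 84, 90, 83, 51, 88, 81, 11, 13, 1, 47, 66]
sift down from index 1:
  46 vs larger child 90 at index 3, swap → [90, 84, 46, 83, 51, 88, 81, 11, 13, 1, 47, 66]
  46 vs larger child 88 at index 6, swap → [90, 84, 88, 83, 51, 46, 81, 11, 13, 1, 47, 66]
  46 vs only child 66 at index 12, swap → [90, 84, 88, 83, 51, 66, 81, 11, 13, 1, 47, 46]

[90, 84, 88, 83, 51, 66, 81, 11, 13, 1, 47, 46]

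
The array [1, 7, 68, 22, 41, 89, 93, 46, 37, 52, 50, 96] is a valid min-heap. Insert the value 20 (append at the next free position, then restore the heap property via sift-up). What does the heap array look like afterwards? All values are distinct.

[1, 7, 20, 22, 41, 68, 93, 46, 37, 52, 50, 96, 89]

append 20 at index 12 → [1, 7, 68, 22, 41, 89, 93, 46, 37, 52, 50, 96, 20]
20 < parent 89 at index 5, swap → [1, 7, 68, 22, 41, 20, 93, 46, 37, 52, 50, 96, 89]
20 < parent 68 at index 2, swap → [1, 7, 20, 22, 41, 68, 93, 46, 37, 52, 50, 96, 89]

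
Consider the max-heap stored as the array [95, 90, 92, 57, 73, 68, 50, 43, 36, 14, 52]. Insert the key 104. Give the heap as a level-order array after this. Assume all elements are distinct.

[104, 90, 95, 57, 73, 92, 50, 43, 36, 14, 52, 68]

append 104 at index 11 → [95, 90, 92, 57, 73, 68, 50, 43, 36, 14, 52, 104]
104 > parent 68 at index 5, swap → [95, 90, 92, 57, 73, 104, 50, 43, 36, 14, 52, 68]
104 > parent 92 at index 2, swap → [95, 90, 104, 57, 73, 92, 50, 43, 36, 14, 52, 68]
104 > parent 95 at index 0, swap → [104, 90, 95, 57, 73, 92, 50, 43, 36, 14, 52, 68]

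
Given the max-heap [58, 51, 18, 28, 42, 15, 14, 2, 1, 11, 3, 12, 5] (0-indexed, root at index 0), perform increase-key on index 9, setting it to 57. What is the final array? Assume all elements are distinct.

[58, 57, 18, 28, 51, 15, 14, 2, 1, 42, 3, 12, 5]

set index 9 from 11 to 57 → [58, 51, 18, 28, 42, 15, 14, 2, 1, 57, 3, 12, 5]
57 > parent 42 at index 4, swap → [58, 51, 18, 28, 57, 15, 14, 2, 1, 42, 3, 12, 5]
57 > parent 51 at index 1, swap → [58, 57, 18, 28, 51, 15, 14, 2, 1, 42, 3, 12, 5]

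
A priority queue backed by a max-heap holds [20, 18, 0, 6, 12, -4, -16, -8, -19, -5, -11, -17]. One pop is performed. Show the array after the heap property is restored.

[18, 12, 0, 6, -5, -4, -16, -8, -19, -17, -11]

remove root 20; move last element -17 to root → [-17, 18, 0, 6, 12, -4, -16, -8, -19, -5, -11]
-17 vs larger child 18 at index 1, swap → [18, -17, 0, 6, 12, -4, -16, -8, -19, -5, -11]
-17 vs larger child 12 at index 4, swap → [18, 12, 0, 6, -17, -4, -16, -8, -19, -5, -11]
-17 vs larger child -5 at index 9, swap → [18, 12, 0, 6, -5, -4, -16, -8, -19, -17, -11]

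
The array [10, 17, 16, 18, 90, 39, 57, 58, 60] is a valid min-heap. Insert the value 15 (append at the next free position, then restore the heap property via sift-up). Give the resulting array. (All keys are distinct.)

[10, 15, 16, 18, 17, 39, 57, 58, 60, 90]

append 15 at index 9 → [10, 17, 16, 18, 90, 39, 57, 58, 60, 15]
15 < parent 90 at index 4, swap → [10, 17, 16, 18, 15, 39, 57, 58, 60, 90]
15 < parent 17 at index 1, swap → [10, 15, 16, 18, 17, 39, 57, 58, 60, 90]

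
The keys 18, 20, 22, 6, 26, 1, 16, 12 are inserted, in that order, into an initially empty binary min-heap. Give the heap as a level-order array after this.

Insert 18:
  append 18 at index 0 → [18] (no swap needed)
Insert 20:
  append 20 at index 1 → [18, 20] (no swap needed)
Insert 22:
  append 22 at index 2 → [18, 20, 22] (no swap needed)
Insert 6:
  append 6 at index 3 → [18, 20, 22, 6]
  6 < parent 20 at index 1, swap → [18, 6, 22, 20]
  6 < parent 18 at index 0, swap → [6, 18, 22, 20]
Insert 26:
  append 26 at index 4 → [6, 18, 22, 20, 26] (no swap needed)
Insert 1:
  append 1 at index 5 → [6, 18, 22, 20, 26, 1]
  1 < parent 22 at index 2, swap → [6, 18, 1, 20, 26, 22]
  1 < parent 6 at index 0, swap → [1, 18, 6, 20, 26, 22]
Insert 16:
  append 16 at index 6 → [1, 18, 6, 20, 26, 22, 16] (no swap needed)
Insert 12:
  append 12 at index 7 → [1, 18, 6, 20, 26, 22, 16, 12]
  12 < parent 20 at index 3, swap → [1, 18, 6, 12, 26, 22, 16, 20]
  12 < parent 18 at index 1, swap → [1, 12, 6, 18, 26, 22, 16, 20]

[1, 12, 6, 18, 26, 22, 16, 20]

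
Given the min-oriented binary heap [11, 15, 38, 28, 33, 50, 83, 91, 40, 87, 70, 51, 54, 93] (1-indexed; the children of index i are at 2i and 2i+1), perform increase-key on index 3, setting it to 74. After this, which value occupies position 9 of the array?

set index 3 from 38 to 74 → [11, 15, 74, 28, 33, 50, 83, 91, 40, 87, 70, 51, 54, 93]
74 vs smaller child 50 at index 6, swap → [11, 15, 50, 28, 33, 74, 83, 91, 40, 87, 70, 51, 54, 93]
74 vs smaller child 51 at index 12, swap → [11, 15, 50, 28, 33, 51, 83, 91, 40, 87, 70, 74, 54, 93]
resulting array: [11, 15, 50, 28, 33, 51, 83, 91, 40, 87, 70, 74, 54, 93]

40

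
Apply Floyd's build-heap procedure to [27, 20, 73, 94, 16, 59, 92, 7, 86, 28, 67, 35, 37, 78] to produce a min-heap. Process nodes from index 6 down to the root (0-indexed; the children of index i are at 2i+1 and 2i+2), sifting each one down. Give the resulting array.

[7, 16, 35, 20, 27, 37, 78, 94, 86, 28, 67, 59, 73, 92]

sift down from index 6:
  92 vs only child 78 at index 13, swap → [27, 20, 73, 94, 16, 59, 78, 7, 86, 28, 67, 35, 37, 92]
sift down from index 5:
  59 vs smaller child 35 at index 11, swap → [27, 20, 73, 94, 16, 35, 78, 7, 86, 28, 67, 59, 37, 92]
sift down from index 4: already satisfies heap property
sift down from index 3:
  94 vs smaller child 7 at index 7, swap → [27, 20, 73, 7, 16, 35, 78, 94, 86, 28, 67, 59, 37, 92]
sift down from index 2:
  73 vs smaller child 35 at index 5, swap → [27, 20, 35, 7, 16, 73, 78, 94, 86, 28, 67, 59, 37, 92]
  73 vs smaller child 37 at index 12, swap → [27, 20, 35, 7, 16, 37, 78, 94, 86, 28, 67, 59, 73, 92]
sift down from index 1:
  20 vs smaller child 7 at index 3, swap → [27, 7, 35, 20, 16, 37, 78, 94, 86, 28, 67, 59, 73, 92]
sift down from index 0:
  27 vs smaller child 7 at index 1, swap → [7, 27, 35, 20, 16, 37, 78, 94, 86, 28, 67, 59, 73, 92]
  27 vs smaller child 16 at index 4, swap → [7, 16, 35, 20, 27, 37, 78, 94, 86, 28, 67, 59, 73, 92]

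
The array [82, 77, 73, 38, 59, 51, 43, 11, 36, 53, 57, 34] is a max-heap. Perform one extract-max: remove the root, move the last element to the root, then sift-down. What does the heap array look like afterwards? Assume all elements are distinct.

[77, 59, 73, 38, 57, 51, 43, 11, 36, 53, 34]

remove root 82; move last element 34 to root → [34, 77, 73, 38, 59, 51, 43, 11, 36, 53, 57]
34 vs larger child 77 at index 1, swap → [77, 34, 73, 38, 59, 51, 43, 11, 36, 53, 57]
34 vs larger child 59 at index 4, swap → [77, 59, 73, 38, 34, 51, 43, 11, 36, 53, 57]
34 vs larger child 57 at index 10, swap → [77, 59, 73, 38, 57, 51, 43, 11, 36, 53, 34]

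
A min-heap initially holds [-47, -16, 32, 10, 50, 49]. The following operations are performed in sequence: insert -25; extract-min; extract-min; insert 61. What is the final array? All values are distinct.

[-16, 10, 32, 49, 50, 61]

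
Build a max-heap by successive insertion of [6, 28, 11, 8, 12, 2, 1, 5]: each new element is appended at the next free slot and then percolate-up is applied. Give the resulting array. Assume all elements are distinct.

Insert 6:
  append 6 at index 0 → [6] (no swap needed)
Insert 28:
  append 28 at index 1 → [6, 28]
  28 > parent 6 at index 0, swap → [28, 6]
Insert 11:
  append 11 at index 2 → [28, 6, 11] (no swap needed)
Insert 8:
  append 8 at index 3 → [28, 6, 11, 8]
  8 > parent 6 at index 1, swap → [28, 8, 11, 6]
Insert 12:
  append 12 at index 4 → [28, 8, 11, 6, 12]
  12 > parent 8 at index 1, swap → [28, 12, 11, 6, 8]
Insert 2:
  append 2 at index 5 → [28, 12, 11, 6, 8, 2] (no swap needed)
Insert 1:
  append 1 at index 6 → [28, 12, 11, 6, 8, 2, 1] (no swap needed)
Insert 5:
  append 5 at index 7 → [28, 12, 11, 6, 8, 2, 1, 5] (no swap needed)

[28, 12, 11, 6, 8, 2, 1, 5]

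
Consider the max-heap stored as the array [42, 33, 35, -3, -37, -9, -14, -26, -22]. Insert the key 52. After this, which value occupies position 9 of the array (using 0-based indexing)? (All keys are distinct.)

-37

append 52 at index 9 → [42, 33, 35, -3, -37, -9, -14, -26, -22, 52]
52 > parent -37 at index 4, swap → [42, 33, 35, -3, 52, -9, -14, -26, -22, -37]
52 > parent 33 at index 1, swap → [42, 52, 35, -3, 33, -9, -14, -26, -22, -37]
52 > parent 42 at index 0, swap → [52, 42, 35, -3, 33, -9, -14, -26, -22, -37]
resulting array: [52, 42, 35, -3, 33, -9, -14, -26, -22, -37]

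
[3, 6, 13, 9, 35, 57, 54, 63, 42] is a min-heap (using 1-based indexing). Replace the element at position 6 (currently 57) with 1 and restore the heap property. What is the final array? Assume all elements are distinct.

set index 6 from 57 to 1 → [3, 6, 13, 9, 35, 1, 54, 63, 42]
1 < parent 13 at index 3, swap → [3, 6, 1, 9, 35, 13, 54, 63, 42]
1 < parent 3 at index 1, swap → [1, 6, 3, 9, 35, 13, 54, 63, 42]

[1, 6, 3, 9, 35, 13, 54, 63, 42]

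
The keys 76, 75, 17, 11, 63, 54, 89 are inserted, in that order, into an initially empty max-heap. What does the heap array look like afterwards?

Insert 76:
  append 76 at index 0 → [76] (no swap needed)
Insert 75:
  append 75 at index 1 → [76, 75] (no swap needed)
Insert 17:
  append 17 at index 2 → [76, 75, 17] (no swap needed)
Insert 11:
  append 11 at index 3 → [76, 75, 17, 11] (no swap needed)
Insert 63:
  append 63 at index 4 → [76, 75, 17, 11, 63] (no swap needed)
Insert 54:
  append 54 at index 5 → [76, 75, 17, 11, 63, 54]
  54 > parent 17 at index 2, swap → [76, 75, 54, 11, 63, 17]
Insert 89:
  append 89 at index 6 → [76, 75, 54, 11, 63, 17, 89]
  89 > parent 54 at index 2, swap → [76, 75, 89, 11, 63, 17, 54]
  89 > parent 76 at index 0, swap → [89, 75, 76, 11, 63, 17, 54]

[89, 75, 76, 11, 63, 17, 54]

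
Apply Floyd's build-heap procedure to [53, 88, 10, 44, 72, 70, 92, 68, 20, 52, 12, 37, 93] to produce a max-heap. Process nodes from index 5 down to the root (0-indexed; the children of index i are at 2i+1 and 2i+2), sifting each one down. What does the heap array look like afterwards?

sift down from index 5:
  70 vs larger child 93 at index 12, swap → [53, 88, 10, 44, 72, 93, 92, 68, 20, 52, 12, 37, 70]
sift down from index 4: already satisfies heap property
sift down from index 3:
  44 vs larger child 68 at index 7, swap → [53, 88, 10, 68, 72, 93, 92, 44, 20, 52, 12, 37, 70]
sift down from index 2:
  10 vs larger child 93 at index 5, swap → [53, 88, 93, 68, 72, 10, 92, 44, 20, 52, 12, 37, 70]
  10 vs larger child 70 at index 12, swap → [53, 88, 93, 68, 72, 70, 92, 44, 20, 52, 12, 37, 10]
sift down from index 1: already satisfies heap property
sift down from index 0:
  53 vs larger child 93 at index 2, swap → [93, 88, 53, 68, 72, 70, 92, 44, 20, 52, 12, 37, 10]
  53 vs larger child 92 at index 6, swap → [93, 88, 92, 68, 72, 70, 53, 44, 20, 52, 12, 37, 10]

[93, 88, 92, 68, 72, 70, 53, 44, 20, 52, 12, 37, 10]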